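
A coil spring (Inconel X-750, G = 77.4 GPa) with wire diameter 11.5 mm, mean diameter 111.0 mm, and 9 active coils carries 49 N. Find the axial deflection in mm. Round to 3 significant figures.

k = Gd⁴/(8D³N_a) = (77.4×10³)(11.5⁴)/(8·111.0³·9) = 13.748 N/mm
δ = F/k = 49 / 13.748 = 3.5642 mm

3.56 mm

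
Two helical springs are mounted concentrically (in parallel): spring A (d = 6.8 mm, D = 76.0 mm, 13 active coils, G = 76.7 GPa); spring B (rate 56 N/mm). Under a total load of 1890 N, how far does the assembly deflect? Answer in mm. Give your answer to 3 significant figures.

31.7 mm

k_A = Gd⁴/(8D³N_a) = (76.7×10³)(6.8⁴)/(8·76.0³·13) = 3.5922 N/mm
Parallel: k_eq = 3.5922 + 56 = 59.592 N/mm
δ = F/k_eq = 1890/59.592 = 31.716 mm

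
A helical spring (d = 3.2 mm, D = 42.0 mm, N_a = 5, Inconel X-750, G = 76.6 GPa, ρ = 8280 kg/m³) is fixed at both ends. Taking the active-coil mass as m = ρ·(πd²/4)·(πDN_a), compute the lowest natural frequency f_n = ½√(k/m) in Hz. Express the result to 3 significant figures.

k = Gd⁴/(8D³N_a) = (76.6×10³)(3.2⁴)/(8·42.0³·5) = 2.7103 N/mm = 2710.3 N/m
Wire length L = πDN_a = π·42.0·5 = 659.73 mm
m = ρ·(πd²/4)·L = 8280 × 8.0425×10⁻⁶ m² × 0.65973 m = 0.043933 kg
f_n = ½√(k/m) = 0.5·√(2710.3/0.043933) = 0.5·√(61692) = 124.19 Hz

124 Hz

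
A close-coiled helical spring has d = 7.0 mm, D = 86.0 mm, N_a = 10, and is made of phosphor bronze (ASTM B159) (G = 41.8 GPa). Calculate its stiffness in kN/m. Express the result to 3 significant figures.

1.97 kN/m

k = Gd⁴/(8D³N_a) = (41.8×10³ × 7.0⁴) / (8 × 86.0³ × 10)
  = 1.00362e+08 / 5.08845e+07 = 1.9723 N/mm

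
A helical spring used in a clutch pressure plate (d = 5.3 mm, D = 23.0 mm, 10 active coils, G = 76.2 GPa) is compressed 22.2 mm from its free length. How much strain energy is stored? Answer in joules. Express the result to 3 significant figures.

k = Gd⁴/(8D³N_a) = (76.2×10³)(5.3⁴)/(8·23.0³·10) = 61.771 N/mm
U = ½kδ² = 0.5 × 61.771 × 22.2² = 15222 N·mm = 15.222 J

15.2 J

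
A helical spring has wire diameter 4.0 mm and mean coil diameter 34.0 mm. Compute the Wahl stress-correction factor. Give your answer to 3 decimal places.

C = D/d = 34.0/4.0 = 8.5000
K_W = (4C−1)/(4C−4) + 0.615/C = 33.000/30.000 + 0.0724 = 1.1724

1.172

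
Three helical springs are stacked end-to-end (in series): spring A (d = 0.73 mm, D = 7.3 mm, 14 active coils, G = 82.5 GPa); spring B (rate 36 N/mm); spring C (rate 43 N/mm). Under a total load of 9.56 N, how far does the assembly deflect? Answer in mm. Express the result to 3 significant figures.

18.3 mm

k_A = Gd⁴/(8D³N_a) = (82.5×10³)(0.73⁴)/(8·7.3³·14) = 0.53772 N/mm
Series: 1/k_eq = 1/0.53772 + 1/36 + 1/43 = 1.9107; k_eq = 0.52336 N/mm
δ = F/k_eq = 9.56/0.52336 = 18.267 mm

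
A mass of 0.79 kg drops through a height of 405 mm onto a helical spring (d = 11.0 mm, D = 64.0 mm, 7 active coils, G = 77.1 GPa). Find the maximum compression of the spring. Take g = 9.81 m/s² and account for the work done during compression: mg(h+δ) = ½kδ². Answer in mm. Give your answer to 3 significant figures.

k = Gd⁴/(8D³N_a) = (77.1×10³)(11.0⁴)/(8·64.0³·7) = 76.895 N/mm
W = mg = 0.79 × 9.81 = 7.7499 N
½kδ² − Wδ − Wh = 0 → δ = (W + √(W² + 2kWh))/k
δ = (7.7499 + √(60.061 + 482701))/76.895 = (7.7499 + 694.81)/76.895 = 9.1366 mm

9.14 mm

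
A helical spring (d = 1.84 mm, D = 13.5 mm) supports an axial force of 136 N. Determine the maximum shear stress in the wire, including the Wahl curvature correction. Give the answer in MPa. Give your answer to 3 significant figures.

902 MPa

Spring index C = D/d = 13.5/1.84 = 7.3370
K_W = (4C−1)/(4C−4) + 0.615/C = 28.348/25.348 + 0.0838 = 1.2022
τ₀ = 8FD/(πd³) = 8·136·13.5/(π·1.84³) = 14688/19.571 = 750.51 MPa
τ_max = K·τ₀ = 1.2022 × 750.51 = 902.25 MPa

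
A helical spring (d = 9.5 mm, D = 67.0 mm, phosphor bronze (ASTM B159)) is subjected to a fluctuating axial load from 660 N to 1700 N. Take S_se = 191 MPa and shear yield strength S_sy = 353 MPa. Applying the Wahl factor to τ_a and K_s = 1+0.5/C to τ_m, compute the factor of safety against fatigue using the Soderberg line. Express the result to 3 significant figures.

C = D/d = 67.0/9.5 = 7.0526; K_W = (4C−1)/(4C−4)+0.615/C = 1.2111; K_s = 1+0.5/C = 1.0709
F_a = (F_max−F_min)/2 = 520 N; F_m = (F_max+F_min)/2 = 1180 N
τ_a = K_W·8F_aD/(πd³) = 1.2111 × 103.48 = 125.32 MPa
τ_m = K_s·8F_mD/(πd³) = 1.0709 × 234.82 = 251.46 MPa
Soderberg: 1/n_f = τ_a/S_se + τ_m/S_sy = 125.32/191 + 251.46/353 = 0.65614 + 0.71236 = 1.3685
n_f = 1/1.3685 = 0.7307

0.731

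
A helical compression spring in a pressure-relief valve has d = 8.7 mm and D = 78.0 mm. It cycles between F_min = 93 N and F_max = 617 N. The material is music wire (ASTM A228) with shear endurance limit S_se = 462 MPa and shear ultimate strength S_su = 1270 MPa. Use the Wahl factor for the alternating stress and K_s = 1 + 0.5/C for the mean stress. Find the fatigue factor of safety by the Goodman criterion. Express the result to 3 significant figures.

3.47

C = D/d = 78.0/8.7 = 8.9655; K_W = (4C−1)/(4C−4)+0.615/C = 1.1628; K_s = 1+0.5/C = 1.0558
F_a = (F_max−F_min)/2 = 262 N; F_m = (F_max+F_min)/2 = 355 N
τ_a = K_W·8F_aD/(πd³) = 1.1628 × 79.028 = 91.889 MPa
τ_m = K_s·8F_mD/(πd³) = 1.0558 × 107.08 = 113.05 MPa
Goodman: 1/n_f = τ_a/S_se + τ_m/S_su = 91.889/462 + 113.05/1270 = 0.19889 + 0.08902 = 0.28791
n_f = 1/0.28791 = 3.473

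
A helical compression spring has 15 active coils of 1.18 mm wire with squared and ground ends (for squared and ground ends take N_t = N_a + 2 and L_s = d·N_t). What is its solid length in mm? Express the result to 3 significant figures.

20.1 mm

squared and ground ends: N_t = N_a + 2 = 15 + 2 = 17
L_s = d·N_t = 1.18 × 17 = 20.06 mm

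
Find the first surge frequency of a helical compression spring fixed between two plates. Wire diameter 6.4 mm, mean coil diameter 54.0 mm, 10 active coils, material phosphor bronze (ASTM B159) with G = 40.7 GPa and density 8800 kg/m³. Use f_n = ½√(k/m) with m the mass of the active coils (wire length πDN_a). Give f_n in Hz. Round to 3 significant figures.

53.1 Hz

k = Gd⁴/(8D³N_a) = (40.7×10³)(6.4⁴)/(8·54.0³·10) = 5.4205 N/mm = 5420.5 N/m
Wire length L = πDN_a = π·54.0·10 = 1696.5 mm
m = ρ·(πd²/4)·L = 8800 × 32.17×10⁻⁶ m² × 1.6965 m = 0.48026 kg
f_n = ½√(k/m) = 0.5·√(5420.5/0.48026) = 0.5·√(11287) = 53.119 Hz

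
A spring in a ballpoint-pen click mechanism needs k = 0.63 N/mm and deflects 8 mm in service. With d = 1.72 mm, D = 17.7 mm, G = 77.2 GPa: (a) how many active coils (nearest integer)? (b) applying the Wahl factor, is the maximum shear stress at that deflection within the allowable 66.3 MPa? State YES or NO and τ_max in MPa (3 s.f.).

N_a = Gd⁴/(8D³k) = (77.2×10³)(1.72⁴)/(8·17.7³·0.63) = 24.18 → N_a = 24
Actual rate k = Gd⁴/(8D³·24) = 0.63461 N/mm
Working load F = kδ = 0.63461·8 = 5.0769 N
C = 17.7/1.72 = 10.2907; K_W = (4C−1)/(4C−4)+0.615/C = 1.1405
τ_max = K_W·8FD/(πd³) = 1.1405·44.971 = 51.288 MPa
τ_max ≤ 66.3 MPa → acceptable

(a) 24 coils; (b) YES, τ_max = 51.3 MPa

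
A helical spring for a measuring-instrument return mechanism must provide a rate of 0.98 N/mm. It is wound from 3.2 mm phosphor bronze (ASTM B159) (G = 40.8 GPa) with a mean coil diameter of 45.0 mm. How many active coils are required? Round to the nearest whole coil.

6

N_a = Gd⁴/(8D³k) = (40.8×10³ × 3.2⁴)/(8 × 45.0³ × 0.98)
    = 4.27819e+06 / 714420 = 5.988 → 6 coils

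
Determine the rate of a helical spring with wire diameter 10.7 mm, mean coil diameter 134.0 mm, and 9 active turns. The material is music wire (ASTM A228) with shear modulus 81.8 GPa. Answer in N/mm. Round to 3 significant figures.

k = Gd⁴/(8D³N_a) = (81.8×10³ × 10.7⁴) / (8 × 134.0³ × 9)
  = 1.07223e+09 / 1.73239e+08 = 6.1893 N/mm

6.19 N/mm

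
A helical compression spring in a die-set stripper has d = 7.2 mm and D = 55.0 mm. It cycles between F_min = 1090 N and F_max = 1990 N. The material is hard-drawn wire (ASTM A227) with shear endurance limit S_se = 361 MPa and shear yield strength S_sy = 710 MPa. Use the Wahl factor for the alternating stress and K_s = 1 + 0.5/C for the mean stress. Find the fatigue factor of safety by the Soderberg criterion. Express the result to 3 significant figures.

C = D/d = 55.0/7.2 = 7.6389; K_W = (4C−1)/(4C−4)+0.615/C = 1.1935; K_s = 1+0.5/C = 1.0655
F_a = (F_max−F_min)/2 = 450 N; F_m = (F_max+F_min)/2 = 1540 N
τ_a = K_W·8F_aD/(πd³) = 1.1935 × 168.86 = 201.53 MPa
τ_m = K_s·8F_mD/(πd³) = 1.0655 × 577.86 = 615.69 MPa
Soderberg: 1/n_f = τ_a/S_se + τ_m/S_sy = 201.53/361 + 615.69/710 = 0.55825 + 0.86717 = 1.4254
n_f = 1/1.4254 = 0.7016

0.702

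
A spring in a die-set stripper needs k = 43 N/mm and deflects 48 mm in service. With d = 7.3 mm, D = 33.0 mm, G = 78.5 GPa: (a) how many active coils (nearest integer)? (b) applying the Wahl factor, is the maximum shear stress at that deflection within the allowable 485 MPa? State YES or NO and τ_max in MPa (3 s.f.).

(a) 18 coils; (b) NO, τ_max = 603 MPa

N_a = Gd⁴/(8D³k) = (78.5×10³)(7.3⁴)/(8·33.0³·43) = 18.03 → N_a = 18
Actual rate k = Gd⁴/(8D³·18) = 43.078 N/mm
Working load F = kδ = 43.078·48 = 2067.7 N
C = 33.0/7.3 = 4.5205; K_W = (4C−1)/(4C−4)+0.615/C = 1.3491
τ_max = K_W·8FD/(πd³) = 1.3491·446.67 = 602.59 MPa
τ_max > 485 MPa → exceeds allowable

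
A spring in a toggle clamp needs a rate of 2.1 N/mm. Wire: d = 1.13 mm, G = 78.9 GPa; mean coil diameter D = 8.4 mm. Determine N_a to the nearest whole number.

N_a = Gd⁴/(8D³k) = (78.9×10³ × 1.13⁴)/(8 × 8.4³ × 2.1)
    = 128644 / 9957.43 = 12.92 → 13 coils

13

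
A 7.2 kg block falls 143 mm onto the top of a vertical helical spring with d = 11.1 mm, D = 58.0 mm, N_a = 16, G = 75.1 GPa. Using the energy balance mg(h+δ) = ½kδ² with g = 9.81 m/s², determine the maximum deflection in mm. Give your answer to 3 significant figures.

k = Gd⁴/(8D³N_a) = (75.1×10³)(11.1⁴)/(8·58.0³·16) = 45.65 N/mm
W = mg = 7.2 × 9.81 = 70.632 N
½kδ² − Wδ − Wh = 0 → δ = (W + √(W² + 2kWh))/k
δ = (70.632 + √(4988.9 + 922158))/45.65 = (70.632 + 962.88)/45.65 = 22.64 mm

22.6 mm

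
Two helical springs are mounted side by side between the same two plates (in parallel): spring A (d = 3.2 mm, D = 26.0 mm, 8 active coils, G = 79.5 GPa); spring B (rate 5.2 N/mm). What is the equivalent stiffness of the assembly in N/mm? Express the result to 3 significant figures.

12.6 N/mm

k_A = Gd⁴/(8D³N_a) = (79.5×10³)(3.2⁴)/(8·26.0³·8) = 7.4108 N/mm
Parallel: k_eq = 7.4108 + 5.2 = 12.611 N/mm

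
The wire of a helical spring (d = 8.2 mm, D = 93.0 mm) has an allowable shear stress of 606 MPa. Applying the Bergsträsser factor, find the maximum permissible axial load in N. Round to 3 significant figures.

C = D/d = 93.0/8.2 = 11.3415
K_B = (4C+2)/(4C−3) = 47.366/42.366 = 1.1180
τ_max = K·8FD/(πd³) → F_max = τ_allow·πd³/(8DK)
F_max = 606·π·8.2³/(8·93.0·1.1180) = 1.0497e+06/831.81 = 1261.9 N

1260 N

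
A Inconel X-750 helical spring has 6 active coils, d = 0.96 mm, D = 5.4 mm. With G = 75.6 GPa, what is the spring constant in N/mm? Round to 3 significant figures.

8.50 N/mm

k = Gd⁴/(8D³N_a) = (75.6×10³ × 0.96⁴) / (8 × 5.4³ × 6)
  = 64210.6 / 7558.27 = 8.4954 N/mm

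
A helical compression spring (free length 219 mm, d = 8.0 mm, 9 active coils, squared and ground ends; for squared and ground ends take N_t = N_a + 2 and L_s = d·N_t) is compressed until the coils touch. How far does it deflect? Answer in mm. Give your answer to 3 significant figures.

N_t = 11; L_s = 8.0·11 = 88 mm
δ_solid = L₀ − L_s = 219 − 88 = 131 mm

131 mm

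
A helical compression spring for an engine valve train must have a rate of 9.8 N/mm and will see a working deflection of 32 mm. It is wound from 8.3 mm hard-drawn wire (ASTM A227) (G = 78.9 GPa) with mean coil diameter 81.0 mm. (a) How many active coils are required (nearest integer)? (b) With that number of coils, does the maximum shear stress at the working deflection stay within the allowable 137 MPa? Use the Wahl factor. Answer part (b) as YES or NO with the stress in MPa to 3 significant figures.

N_a = Gd⁴/(8D³k) = (78.9×10³)(8.3⁴)/(8·81.0³·9.8) = 8.987 → N_a = 9
Actual rate k = Gd⁴/(8D³·9) = 9.7859 N/mm
Working load F = kδ = 9.7859·32 = 313.15 N
C = 81.0/8.3 = 9.7590; K_W = (4C−1)/(4C−4)+0.615/C = 1.1486
τ_max = K_W·8FD/(πd³) = 1.1486·112.96 = 129.76 MPa
τ_max ≤ 137 MPa → acceptable

(a) 9 coils; (b) YES, τ_max = 130 MPa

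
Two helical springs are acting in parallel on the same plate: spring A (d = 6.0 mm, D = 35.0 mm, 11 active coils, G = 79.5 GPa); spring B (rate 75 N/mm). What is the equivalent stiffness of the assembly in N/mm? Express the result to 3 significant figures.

k_A = Gd⁴/(8D³N_a) = (79.5×10³)(6.0⁴)/(8·35.0³·11) = 27.308 N/mm
Parallel: k_eq = 27.308 + 75 = 102.31 N/mm

102 N/mm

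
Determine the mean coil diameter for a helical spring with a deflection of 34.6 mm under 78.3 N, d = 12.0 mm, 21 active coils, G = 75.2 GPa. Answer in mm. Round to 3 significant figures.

Required rate k = F/δ = 78.3/34.6 = 2.263 N/mm
D = (Gd⁴/(8N_a·k))^(1/3) = (75.2×10³·12.0⁴/(8·21·2.263))^(1/3)
  = (4.10155e+06)^(1/3) = 160.0722 mm

160 mm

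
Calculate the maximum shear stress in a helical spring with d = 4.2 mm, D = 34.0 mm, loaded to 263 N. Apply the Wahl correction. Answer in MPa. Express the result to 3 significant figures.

363 MPa

Spring index C = D/d = 34.0/4.2 = 8.0952
K_W = (4C−1)/(4C−4) + 0.615/C = 31.381/28.381 + 0.0760 = 1.1817
τ₀ = 8FD/(πd³) = 8·263·34.0/(π·4.2³) = 71536/232.75 = 307.35 MPa
τ_max = K·τ₀ = 1.1817 × 307.35 = 363.18 MPa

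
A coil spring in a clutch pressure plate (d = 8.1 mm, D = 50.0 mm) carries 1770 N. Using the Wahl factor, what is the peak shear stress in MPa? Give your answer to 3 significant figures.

528 MPa

Spring index C = D/d = 50.0/8.1 = 6.1728
K_W = (4C−1)/(4C−4) + 0.615/C = 23.691/20.691 + 0.0996 = 1.2446
τ₀ = 8FD/(πd³) = 8·1770·50.0/(π·8.1³) = 708000/1669.6 = 424.06 MPa
τ_max = K·τ₀ = 1.2446 × 424.06 = 527.79 MPa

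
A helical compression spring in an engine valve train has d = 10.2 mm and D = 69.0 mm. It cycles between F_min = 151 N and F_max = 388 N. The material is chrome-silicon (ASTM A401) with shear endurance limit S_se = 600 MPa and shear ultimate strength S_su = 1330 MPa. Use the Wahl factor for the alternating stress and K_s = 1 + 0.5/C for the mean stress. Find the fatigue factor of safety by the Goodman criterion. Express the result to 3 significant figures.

C = D/d = 69.0/10.2 = 6.7647; K_W = (4C−1)/(4C−4)+0.615/C = 1.2210; K_s = 1+0.5/C = 1.0739
F_a = (F_max−F_min)/2 = 118.5 N; F_m = (F_max+F_min)/2 = 269.5 N
τ_a = K_W·8F_aD/(πd³) = 1.2210 × 19.62 = 23.957 MPa
τ_m = K_s·8F_mD/(πd³) = 1.0739 × 44.622 = 47.92 MPa
Goodman: 1/n_f = τ_a/S_se + τ_m/S_su = 23.957/600 + 47.92/1330 = 0.03993 + 0.03603 = 0.075958
n_f = 1/0.075958 = 13.17

13.2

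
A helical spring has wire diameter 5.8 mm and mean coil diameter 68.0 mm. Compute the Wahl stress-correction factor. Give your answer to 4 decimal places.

1.1224

C = D/d = 68.0/5.8 = 11.7241
K_W = (4C−1)/(4C−4) + 0.615/C = 45.897/42.897 + 0.0525 = 1.1224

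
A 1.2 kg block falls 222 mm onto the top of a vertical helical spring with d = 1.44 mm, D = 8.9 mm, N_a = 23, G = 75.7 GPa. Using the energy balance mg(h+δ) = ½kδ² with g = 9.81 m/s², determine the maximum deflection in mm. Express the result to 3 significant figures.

50.6 mm

k = Gd⁴/(8D³N_a) = (75.7×10³)(1.44⁴)/(8·8.9³·23) = 2.5093 N/mm
W = mg = 1.2 × 9.81 = 11.772 N
½kδ² − Wδ − Wh = 0 → δ = (W + √(W² + 2kWh))/k
δ = (11.772 + √(138.58 + 13115.7))/2.5093 = (11.772 + 115.13)/2.5093 = 50.571 mm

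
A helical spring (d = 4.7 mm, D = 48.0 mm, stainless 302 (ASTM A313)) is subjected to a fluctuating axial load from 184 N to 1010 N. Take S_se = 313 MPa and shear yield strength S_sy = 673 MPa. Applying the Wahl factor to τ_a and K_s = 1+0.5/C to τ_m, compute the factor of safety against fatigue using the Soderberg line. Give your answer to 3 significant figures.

C = D/d = 48.0/4.7 = 10.2128; K_W = (4C−1)/(4C−4)+0.615/C = 1.1416; K_s = 1+0.5/C = 1.0490
F_a = (F_max−F_min)/2 = 413 N; F_m = (F_max+F_min)/2 = 597 N
τ_a = K_W·8F_aD/(πd³) = 1.1416 × 486.23 = 555.09 MPa
τ_m = K_s·8F_mD/(πd³) = 1.0490 × 702.85 = 737.26 MPa
Soderberg: 1/n_f = τ_a/S_se + τ_m/S_sy = 555.09/313 + 737.26/673 = 1.77345 + 1.09548 = 2.8689
n_f = 1/2.8689 = 0.3486

0.349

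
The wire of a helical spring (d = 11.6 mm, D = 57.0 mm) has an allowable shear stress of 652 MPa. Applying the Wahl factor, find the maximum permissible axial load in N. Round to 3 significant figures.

5320 N

C = D/d = 57.0/11.6 = 4.9138
K_W = (4C−1)/(4C−4) + 0.615/C = 18.655/15.655 + 0.1252 = 1.3168
τ_max = K·8FD/(πd³) → F_max = τ_allow·πd³/(8DK)
F_max = 652·π·11.6³/(8·57.0·1.3168) = 3.1972e+06/600.46 = 5324.6 N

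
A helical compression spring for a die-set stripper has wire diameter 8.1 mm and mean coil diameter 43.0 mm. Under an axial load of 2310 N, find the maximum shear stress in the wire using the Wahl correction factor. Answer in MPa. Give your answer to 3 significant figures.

Spring index C = D/d = 43.0/8.1 = 5.3086
K_W = (4C−1)/(4C−4) + 0.615/C = 20.235/17.235 + 0.1158 = 1.2899
τ₀ = 8FD/(πd³) = 8·2310·43.0/(π·8.1³) = 794640/1669.6 = 475.95 MPa
τ_max = K·τ₀ = 1.2899 × 475.95 = 613.94 MPa

614 MPa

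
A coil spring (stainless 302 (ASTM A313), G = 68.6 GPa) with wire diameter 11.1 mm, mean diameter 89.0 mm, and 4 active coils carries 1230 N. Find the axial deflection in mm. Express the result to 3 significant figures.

26.6 mm

k = Gd⁴/(8D³N_a) = (68.6×10³)(11.1⁴)/(8·89.0³·4) = 46.163 N/mm
δ = F/k = 1230 / 46.163 = 26.645 mm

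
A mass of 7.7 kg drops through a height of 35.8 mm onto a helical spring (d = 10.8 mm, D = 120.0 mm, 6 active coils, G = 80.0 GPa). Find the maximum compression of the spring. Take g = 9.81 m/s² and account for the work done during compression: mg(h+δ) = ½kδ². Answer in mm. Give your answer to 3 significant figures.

26.9 mm

k = Gd⁴/(8D³N_a) = (80.0×10³)(10.8⁴)/(8·120.0³·6) = 13.122 N/mm
W = mg = 7.7 × 9.81 = 75.537 N
½kδ² − Wδ − Wh = 0 → δ = (W + √(W² + 2kWh))/k
δ = (75.537 + √(5705.8 + 70969.7))/13.122 = (75.537 + 276.9)/13.122 = 26.859 mm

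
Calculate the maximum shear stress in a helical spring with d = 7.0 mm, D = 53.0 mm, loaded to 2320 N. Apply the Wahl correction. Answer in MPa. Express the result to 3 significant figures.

Spring index C = D/d = 53.0/7.0 = 7.5714
K_W = (4C−1)/(4C−4) + 0.615/C = 29.286/26.286 + 0.0812 = 1.1954
τ₀ = 8FD/(πd³) = 8·2320·53.0/(π·7.0³) = 983680/1077.6 = 912.87 MPa
τ_max = K·τ₀ = 1.1954 × 912.87 = 1091.2 MPa

1090 MPa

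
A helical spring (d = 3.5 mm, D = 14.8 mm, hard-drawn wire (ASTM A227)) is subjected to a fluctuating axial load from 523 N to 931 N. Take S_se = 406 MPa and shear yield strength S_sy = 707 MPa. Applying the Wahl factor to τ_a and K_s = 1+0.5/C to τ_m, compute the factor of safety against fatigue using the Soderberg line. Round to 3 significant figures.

C = D/d = 14.8/3.5 = 4.2286; K_W = (4C−1)/(4C−4)+0.615/C = 1.3777; K_s = 1+0.5/C = 1.1182
F_a = (F_max−F_min)/2 = 204 N; F_m = (F_max+F_min)/2 = 727 N
τ_a = K_W·8F_aD/(πd³) = 1.3777 × 179.32 = 247.06 MPa
τ_m = K_s·8F_mD/(πd³) = 1.1182 × 639.05 = 714.61 MPa
Soderberg: 1/n_f = τ_a/S_se + τ_m/S_sy = 247.06/406 + 714.61/707 = 0.60851 + 1.01076 = 1.6193
n_f = 1/1.6193 = 0.6176

0.618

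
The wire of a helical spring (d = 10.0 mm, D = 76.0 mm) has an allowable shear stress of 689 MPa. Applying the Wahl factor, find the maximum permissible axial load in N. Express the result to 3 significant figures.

2980 N

C = D/d = 76.0/10.0 = 7.6000
K_W = (4C−1)/(4C−4) + 0.615/C = 29.400/26.400 + 0.0809 = 1.1946
τ_max = K·8FD/(πd³) → F_max = τ_allow·πd³/(8DK)
F_max = 689·π·10.0³/(8·76.0·1.1946) = 2.1646e+06/726.29 = 2980.3 N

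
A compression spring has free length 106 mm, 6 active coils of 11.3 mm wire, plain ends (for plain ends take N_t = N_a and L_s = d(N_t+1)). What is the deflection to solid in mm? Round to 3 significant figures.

26.9 mm

N_t = 6; L_s = 11.3·7 = 79.1 mm
δ_solid = L₀ − L_s = 106 − 79.1 = 26.9 mm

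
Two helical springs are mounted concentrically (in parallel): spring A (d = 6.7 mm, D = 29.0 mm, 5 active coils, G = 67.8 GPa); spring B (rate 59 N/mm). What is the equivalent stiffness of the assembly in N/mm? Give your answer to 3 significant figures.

k_A = Gd⁴/(8D³N_a) = (67.8×10³)(6.7⁴)/(8·29.0³·5) = 140.05 N/mm
Parallel: k_eq = 140.05 + 59 = 199.05 N/mm

199 N/mm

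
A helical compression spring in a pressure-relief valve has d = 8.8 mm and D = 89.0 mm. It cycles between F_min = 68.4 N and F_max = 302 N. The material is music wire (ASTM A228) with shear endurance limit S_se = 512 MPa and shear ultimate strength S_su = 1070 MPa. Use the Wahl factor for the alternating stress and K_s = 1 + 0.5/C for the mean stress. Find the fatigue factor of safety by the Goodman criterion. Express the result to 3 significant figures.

6.80

C = D/d = 89.0/8.8 = 10.1136; K_W = (4C−1)/(4C−4)+0.615/C = 1.1431; K_s = 1+0.5/C = 1.0494
F_a = (F_max−F_min)/2 = 116.8 N; F_m = (F_max+F_min)/2 = 185.2 N
τ_a = K_W·8F_aD/(πd³) = 1.1431 × 38.844 = 44.403 MPa
τ_m = K_s·8F_mD/(πd³) = 1.0494 × 61.592 = 64.637 MPa
Goodman: 1/n_f = τ_a/S_se + τ_m/S_su = 44.403/512 + 64.637/1070 = 0.08672 + 0.06041 = 0.14713
n_f = 1/0.14713 = 6.797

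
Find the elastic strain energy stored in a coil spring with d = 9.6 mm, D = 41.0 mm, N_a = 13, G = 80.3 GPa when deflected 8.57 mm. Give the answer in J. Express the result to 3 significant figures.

k = Gd⁴/(8D³N_a) = (80.3×10³)(9.6⁴)/(8·41.0³·13) = 95.151 N/mm
U = ½kδ² = 0.5 × 95.151 × 8.57² = 3494.2 N·mm = 3.4942 J

3.49 J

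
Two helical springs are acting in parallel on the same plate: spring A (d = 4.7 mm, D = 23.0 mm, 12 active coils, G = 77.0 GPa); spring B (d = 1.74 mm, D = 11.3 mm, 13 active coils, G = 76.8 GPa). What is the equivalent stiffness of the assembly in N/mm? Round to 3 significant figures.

36.9 N/mm

k_A = Gd⁴/(8D³N_a) = (77.0×10³)(4.7⁴)/(8·23.0³·12) = 32.168 N/mm
k_B = Gd⁴/(8D³N_a) = (76.8×10³)(1.74⁴)/(8·11.3³·13) = 4.6913 N/mm
Parallel: k_eq = 32.168 + 4.6913 = 36.86 N/mm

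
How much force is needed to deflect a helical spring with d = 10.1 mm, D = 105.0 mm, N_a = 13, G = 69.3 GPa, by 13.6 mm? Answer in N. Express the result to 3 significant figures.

k = Gd⁴/(8D³N_a) = (69.3×10³)(10.1⁴)/(8·105.0³·13) = 5.9899 N/mm
F = k·δ = 5.9899 × 13.6 = 81.462 N

81.5 N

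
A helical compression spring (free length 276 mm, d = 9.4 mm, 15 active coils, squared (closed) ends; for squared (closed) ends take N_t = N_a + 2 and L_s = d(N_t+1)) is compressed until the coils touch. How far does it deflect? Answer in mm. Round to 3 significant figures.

N_t = 17; L_s = 9.4·18 = 169.2 mm
δ_solid = L₀ − L_s = 276 − 169.2 = 106.8 mm

107 mm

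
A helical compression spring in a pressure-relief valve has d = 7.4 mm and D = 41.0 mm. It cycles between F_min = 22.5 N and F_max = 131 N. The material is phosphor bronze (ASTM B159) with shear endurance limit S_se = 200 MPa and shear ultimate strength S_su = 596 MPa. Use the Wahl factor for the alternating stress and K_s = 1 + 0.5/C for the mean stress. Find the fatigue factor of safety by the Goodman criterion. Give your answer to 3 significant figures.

C = D/d = 41.0/7.4 = 5.5405; K_W = (4C−1)/(4C−4)+0.615/C = 1.2762; K_s = 1+0.5/C = 1.0902
F_a = (F_max−F_min)/2 = 54.25 N; F_m = (F_max+F_min)/2 = 76.75 N
τ_a = K_W·8F_aD/(πd³) = 1.2762 × 13.977 = 17.838 MPa
τ_m = K_s·8F_mD/(πd³) = 1.0902 × 19.775 = 21.559 MPa
Goodman: 1/n_f = τ_a/S_se + τ_m/S_su = 17.838/200 + 21.559/596 = 0.08919 + 0.03617 = 0.12536
n_f = 1/0.12536 = 7.977

7.98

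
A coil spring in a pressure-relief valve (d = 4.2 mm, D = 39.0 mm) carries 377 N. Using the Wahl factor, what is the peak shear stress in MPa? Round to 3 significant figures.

Spring index C = D/d = 39.0/4.2 = 9.2857
K_W = (4C−1)/(4C−4) + 0.615/C = 36.143/33.143 + 0.0662 = 1.1567
τ₀ = 8FD/(πd³) = 8·377·39.0/(π·4.2³) = 117624/232.75 = 505.36 MPa
τ_max = K·τ₀ = 1.1567 × 505.36 = 584.57 MPa

585 MPa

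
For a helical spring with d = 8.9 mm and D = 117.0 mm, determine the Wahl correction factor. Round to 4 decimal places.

1.1085

C = D/d = 117.0/8.9 = 13.1461
K_W = (4C−1)/(4C−4) + 0.615/C = 51.584/48.584 + 0.0468 = 1.1085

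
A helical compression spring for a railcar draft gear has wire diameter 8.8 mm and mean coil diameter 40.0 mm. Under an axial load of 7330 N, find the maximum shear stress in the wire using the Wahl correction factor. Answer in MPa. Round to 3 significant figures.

1480 MPa

Spring index C = D/d = 40.0/8.8 = 4.5455
K_W = (4C−1)/(4C−4) + 0.615/C = 17.182/14.182 + 0.1353 = 1.3468
τ₀ = 8FD/(πd³) = 8·7330·40.0/(π·8.8³) = 2.3456e+06/2140.9 = 1095.6 MPa
τ_max = K·τ₀ = 1.3468 × 1095.6 = 1475.6 MPa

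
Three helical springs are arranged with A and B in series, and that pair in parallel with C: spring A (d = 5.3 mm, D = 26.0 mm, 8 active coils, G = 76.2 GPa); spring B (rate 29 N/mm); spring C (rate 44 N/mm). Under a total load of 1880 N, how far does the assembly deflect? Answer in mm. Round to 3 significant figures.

k_A = Gd⁴/(8D³N_a) = (76.2×10³)(5.3⁴)/(8·26.0³·8) = 53.451 N/mm
Springs A,B series: k_AB = 1/(1/53.451+1/29) = 18.8 N/mm; parallel with C: k_eq = 18.8+44 = 62.8 N/mm
δ = F/k_eq = 1880/62.8 = 29.936 mm

29.9 mm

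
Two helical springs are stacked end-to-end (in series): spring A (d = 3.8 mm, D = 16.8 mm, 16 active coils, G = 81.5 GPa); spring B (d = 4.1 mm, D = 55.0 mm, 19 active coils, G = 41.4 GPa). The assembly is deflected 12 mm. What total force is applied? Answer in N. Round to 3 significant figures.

k_A = Gd⁴/(8D³N_a) = (81.5×10³)(3.8⁴)/(8·16.8³·16) = 28 N/mm
k_B = Gd⁴/(8D³N_a) = (41.4×10³)(4.1⁴)/(8·55.0³·19) = 0.4626 N/mm
Series: 1/k_eq = 1/28 + 1/0.4626 = 2.1974; k_eq = 0.45508 N/mm
F = k_eq·δ = 0.45508·12 = 5.461 N

5.46 N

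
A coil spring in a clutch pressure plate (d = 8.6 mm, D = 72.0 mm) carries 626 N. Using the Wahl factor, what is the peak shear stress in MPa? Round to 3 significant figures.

Spring index C = D/d = 72.0/8.6 = 8.3721
K_W = (4C−1)/(4C−4) + 0.615/C = 32.488/29.488 + 0.0735 = 1.1752
τ₀ = 8FD/(πd³) = 8·626·72.0/(π·8.6³) = 360576/1998.2 = 180.45 MPa
τ_max = K·τ₀ = 1.1752 × 180.45 = 212.06 MPa

212 MPa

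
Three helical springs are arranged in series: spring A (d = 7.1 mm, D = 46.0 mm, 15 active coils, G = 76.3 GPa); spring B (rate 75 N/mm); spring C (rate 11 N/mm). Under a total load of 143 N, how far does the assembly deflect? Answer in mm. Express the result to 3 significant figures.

k_A = Gd⁴/(8D³N_a) = (76.3×10³)(7.1⁴)/(8·46.0³·15) = 16.6 N/mm
Series: 1/k_eq = 1/16.6 + 1/75 + 1/11 = 0.16448; k_eq = 6.0796 N/mm
δ = F/k_eq = 143/6.0796 = 23.521 mm

23.5 mm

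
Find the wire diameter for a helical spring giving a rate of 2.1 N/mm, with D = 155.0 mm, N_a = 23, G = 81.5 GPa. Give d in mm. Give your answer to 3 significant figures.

d = (8D³N_a·k / G)^(1/4) = (8·155.0³·23·2.1 / (81.5×10³))^0.25
  = (17655)^0.25 = 11.5271 mm

11.5 mm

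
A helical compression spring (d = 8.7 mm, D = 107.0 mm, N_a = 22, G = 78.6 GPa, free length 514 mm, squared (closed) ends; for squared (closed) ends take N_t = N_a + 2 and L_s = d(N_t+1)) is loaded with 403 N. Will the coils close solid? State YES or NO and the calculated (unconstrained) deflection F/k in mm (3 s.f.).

NO, δ = 193 mm

k = Gd⁴/(8D³N_a) = (78.6×10³)(8.7⁴)/(8·107.0³·22) = 2.0885 N/mm
N_t = 24; L_s = 8.7·25 = 217.5 mm; δ_solid = L₀ − L_s = 514 − 217.5 = 296.5 mm
δ = F/k = 403/2.0885 = 192.96 mm
δ < δ_solid → spring does not go solid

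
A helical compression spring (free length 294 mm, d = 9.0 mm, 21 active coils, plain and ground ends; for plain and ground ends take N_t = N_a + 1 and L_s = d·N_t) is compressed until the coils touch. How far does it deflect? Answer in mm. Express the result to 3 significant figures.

96.0 mm

N_t = 22; L_s = 9.0·22 = 198 mm
δ_solid = L₀ − L_s = 294 − 198 = 96 mm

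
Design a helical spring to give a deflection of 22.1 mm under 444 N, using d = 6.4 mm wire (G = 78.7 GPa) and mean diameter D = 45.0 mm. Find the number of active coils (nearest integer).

Required rate k = F/δ = 444/22.1 = 20.09 N/mm
N_a = Gd⁴/(8D³k) = (78.7×10³ × 6.4⁴)/(8 × 45.0³ × 20.09)
    = 1.32037e+08 / 1.4646e+07 = 9.015 → 9 coils

9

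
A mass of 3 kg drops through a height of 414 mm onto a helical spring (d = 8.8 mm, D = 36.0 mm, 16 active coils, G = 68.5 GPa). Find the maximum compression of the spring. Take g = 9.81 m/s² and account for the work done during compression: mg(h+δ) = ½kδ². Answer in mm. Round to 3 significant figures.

k = Gd⁴/(8D³N_a) = (68.5×10³)(8.8⁴)/(8·36.0³·16) = 68.787 N/mm
W = mg = 3 × 9.81 = 29.43 N
½kδ² − Wδ − Wh = 0 → δ = (W + √(W² + 2kWh))/k
δ = (29.43 + √(866.12 + 1.67619e+06))/68.787 = (29.43 + 1295)/68.787 = 19.254 mm

19.3 mm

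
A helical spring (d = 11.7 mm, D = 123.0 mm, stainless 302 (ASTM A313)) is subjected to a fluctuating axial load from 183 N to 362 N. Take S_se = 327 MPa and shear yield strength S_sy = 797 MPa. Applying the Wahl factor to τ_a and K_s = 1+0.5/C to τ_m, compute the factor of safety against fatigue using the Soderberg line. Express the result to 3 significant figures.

7.64

C = D/d = 123.0/11.7 = 10.5128; K_W = (4C−1)/(4C−4)+0.615/C = 1.1373; K_s = 1+0.5/C = 1.0476
F_a = (F_max−F_min)/2 = 89.5 N; F_m = (F_max+F_min)/2 = 272.5 N
τ_a = K_W·8F_aD/(πd³) = 1.1373 × 17.503 = 19.907 MPa
τ_m = K_s·8F_mD/(πd³) = 1.0476 × 53.291 = 55.826 MPa
Soderberg: 1/n_f = τ_a/S_se + τ_m/S_sy = 19.907/327 + 55.826/797 = 0.06088 + 0.07004 = 0.13092
n_f = 1/0.13092 = 7.638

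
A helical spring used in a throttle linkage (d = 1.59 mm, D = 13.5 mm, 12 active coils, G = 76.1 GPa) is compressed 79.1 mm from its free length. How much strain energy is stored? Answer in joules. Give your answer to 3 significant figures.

6.44 J

k = Gd⁴/(8D³N_a) = (76.1×10³)(1.59⁴)/(8·13.5³·12) = 2.0592 N/mm
U = ½kδ² = 0.5 × 2.0592 × 79.1² = 6442 N·mm = 6.442 J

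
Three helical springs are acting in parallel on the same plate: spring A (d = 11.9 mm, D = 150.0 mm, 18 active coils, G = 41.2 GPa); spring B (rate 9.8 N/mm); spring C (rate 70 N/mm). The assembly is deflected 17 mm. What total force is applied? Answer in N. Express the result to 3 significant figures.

1390 N

k_A = Gd⁴/(8D³N_a) = (41.2×10³)(11.9⁴)/(8·150.0³·18) = 1.7 N/mm
Parallel: k_eq = 1.7 + 9.8 + 70 = 81.5 N/mm
F = k_eq·δ = 81.5·17 = 1385.5 N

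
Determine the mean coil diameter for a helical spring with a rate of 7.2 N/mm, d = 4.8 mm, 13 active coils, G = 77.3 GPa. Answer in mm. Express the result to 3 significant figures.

D = (Gd⁴/(8N_a·k))^(1/3) = (77.3×10³·4.8⁴/(8·13·7.2))^(1/3)
  = (54799.8)^(1/3) = 37.9833 mm

38.0 mm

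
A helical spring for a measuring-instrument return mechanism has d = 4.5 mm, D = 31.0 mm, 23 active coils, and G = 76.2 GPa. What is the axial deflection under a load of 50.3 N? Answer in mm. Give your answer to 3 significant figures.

k = Gd⁴/(8D³N_a) = (76.2×10³)(4.5⁴)/(8·31.0³·23) = 5.7004 N/mm
δ = F/k = 50.3 / 5.7004 = 8.824 mm

8.82 mm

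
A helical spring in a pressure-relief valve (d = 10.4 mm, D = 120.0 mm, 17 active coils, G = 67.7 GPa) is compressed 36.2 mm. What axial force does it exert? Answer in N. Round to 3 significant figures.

k = Gd⁴/(8D³N_a) = (67.7×10³)(10.4⁴)/(8·120.0³·17) = 3.3701 N/mm
F = k·δ = 3.3701 × 36.2 = 122 N

122 N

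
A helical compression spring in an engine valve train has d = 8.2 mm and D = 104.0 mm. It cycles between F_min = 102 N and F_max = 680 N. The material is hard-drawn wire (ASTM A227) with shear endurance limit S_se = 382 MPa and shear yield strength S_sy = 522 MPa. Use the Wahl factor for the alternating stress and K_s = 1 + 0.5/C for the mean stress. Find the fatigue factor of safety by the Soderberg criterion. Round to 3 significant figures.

1.28

C = D/d = 104.0/8.2 = 12.6829; K_W = (4C−1)/(4C−4)+0.615/C = 1.1127; K_s = 1+0.5/C = 1.0394
F_a = (F_max−F_min)/2 = 289 N; F_m = (F_max+F_min)/2 = 391 N
τ_a = K_W·8F_aD/(πd³) = 1.1127 × 138.81 = 154.46 MPa
τ_m = K_s·8F_mD/(πd³) = 1.0394 × 187.81 = 195.21 MPa
Soderberg: 1/n_f = τ_a/S_se + τ_m/S_sy = 154.46/382 + 195.21/522 = 0.40433 + 0.37396 = 0.7783
n_f = 1/0.7783 = 1.285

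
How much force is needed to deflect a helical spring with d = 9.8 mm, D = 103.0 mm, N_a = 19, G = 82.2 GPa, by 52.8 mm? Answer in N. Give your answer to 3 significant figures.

241 N

k = Gd⁴/(8D³N_a) = (82.2×10³)(9.8⁴)/(8·103.0³·19) = 4.5648 N/mm
F = k·δ = 4.5648 × 52.8 = 241.02 N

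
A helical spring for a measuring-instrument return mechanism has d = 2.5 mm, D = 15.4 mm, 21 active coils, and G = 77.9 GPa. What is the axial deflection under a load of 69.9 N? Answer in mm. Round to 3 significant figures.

k = Gd⁴/(8D³N_a) = (77.9×10³)(2.5⁴)/(8·15.4³·21) = 4.9594 N/mm
δ = F/k = 69.9 / 4.9594 = 14.095 mm

14.1 mm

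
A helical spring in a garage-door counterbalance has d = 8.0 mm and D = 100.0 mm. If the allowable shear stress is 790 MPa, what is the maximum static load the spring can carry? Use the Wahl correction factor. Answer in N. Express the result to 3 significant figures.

C = D/d = 100.0/8.0 = 12.5000
K_W = (4C−1)/(4C−4) + 0.615/C = 49.000/46.000 + 0.0492 = 1.1144
τ_max = K·8FD/(πd³) → F_max = τ_allow·πd³/(8DK)
F_max = 790·π·8.0³/(8·100.0·1.1144) = 1.2707e+06/891.53 = 1425.3 N

1430 N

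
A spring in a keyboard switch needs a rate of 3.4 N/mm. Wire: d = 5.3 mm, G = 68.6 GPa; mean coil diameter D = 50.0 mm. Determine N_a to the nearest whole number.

16

N_a = Gd⁴/(8D³k) = (68.6×10³ × 5.3⁴)/(8 × 50.0³ × 3.4)
    = 5.41287e+07 / 3.4e+06 = 15.92 → 16 coils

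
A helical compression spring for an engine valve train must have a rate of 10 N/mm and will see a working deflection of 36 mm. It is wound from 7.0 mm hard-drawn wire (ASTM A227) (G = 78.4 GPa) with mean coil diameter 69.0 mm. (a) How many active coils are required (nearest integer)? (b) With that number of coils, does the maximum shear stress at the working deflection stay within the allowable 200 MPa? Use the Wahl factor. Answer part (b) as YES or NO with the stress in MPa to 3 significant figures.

N_a = Gd⁴/(8D³k) = (78.4×10³)(7.0⁴)/(8·69.0³·10) = 7.163 → N_a = 7
Actual rate k = Gd⁴/(8D³·7) = 10.232 N/mm
Working load F = kδ = 10.232·36 = 368.36 N
C = 69.0/7.0 = 9.8571; K_W = (4C−1)/(4C−4)+0.615/C = 1.1471
τ_max = K_W·8FD/(πd³) = 1.1471·188.7 = 216.45 MPa
τ_max > 200 MPa → exceeds allowable

(a) 7 coils; (b) NO, τ_max = 216 MPa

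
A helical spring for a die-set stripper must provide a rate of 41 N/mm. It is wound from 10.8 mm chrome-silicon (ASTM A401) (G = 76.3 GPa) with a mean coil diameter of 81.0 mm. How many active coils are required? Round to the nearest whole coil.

6

N_a = Gd⁴/(8D³k) = (76.3×10³ × 10.8⁴)/(8 × 81.0³ × 41)
    = 1.03805e+09 / 1.74313e+08 = 5.955 → 6 coils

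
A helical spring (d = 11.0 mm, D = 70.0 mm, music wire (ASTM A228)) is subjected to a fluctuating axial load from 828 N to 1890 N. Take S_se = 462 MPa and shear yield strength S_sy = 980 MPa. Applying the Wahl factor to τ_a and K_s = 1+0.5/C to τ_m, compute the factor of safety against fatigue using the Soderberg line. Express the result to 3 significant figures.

2.56

C = D/d = 70.0/11.0 = 6.3636; K_W = (4C−1)/(4C−4)+0.615/C = 1.2365; K_s = 1+0.5/C = 1.0786
F_a = (F_max−F_min)/2 = 531 N; F_m = (F_max+F_min)/2 = 1359 N
τ_a = K_W·8F_aD/(πd³) = 1.2365 × 71.114 = 87.93 MPa
τ_m = K_s·8F_mD/(πd³) = 1.0786 × 182 = 196.3 MPa
Soderberg: 1/n_f = τ_a/S_se + τ_m/S_sy = 87.93/462 + 196.3/980 = 0.19033 + 0.20031 = 0.39064
n_f = 1/0.39064 = 2.56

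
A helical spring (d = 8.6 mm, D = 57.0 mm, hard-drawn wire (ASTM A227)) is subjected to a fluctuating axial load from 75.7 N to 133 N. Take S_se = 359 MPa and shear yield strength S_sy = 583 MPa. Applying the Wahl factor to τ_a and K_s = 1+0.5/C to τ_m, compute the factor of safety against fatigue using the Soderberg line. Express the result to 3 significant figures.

C = D/d = 57.0/8.6 = 6.6279; K_W = (4C−1)/(4C−4)+0.615/C = 1.2261; K_s = 1+0.5/C = 1.0754
F_a = (F_max−F_min)/2 = 28.65 N; F_m = (F_max+F_min)/2 = 104.35 N
τ_a = K_W·8F_aD/(πd³) = 1.2261 × 6.538 = 8.0159 MPa
τ_m = K_s·8F_mD/(πd³) = 1.0754 × 23.813 = 25.609 MPa
Soderberg: 1/n_f = τ_a/S_se + τ_m/S_sy = 8.0159/359 + 25.609/583 = 0.02233 + 0.04393 = 0.066255
n_f = 1/0.066255 = 15.09

15.1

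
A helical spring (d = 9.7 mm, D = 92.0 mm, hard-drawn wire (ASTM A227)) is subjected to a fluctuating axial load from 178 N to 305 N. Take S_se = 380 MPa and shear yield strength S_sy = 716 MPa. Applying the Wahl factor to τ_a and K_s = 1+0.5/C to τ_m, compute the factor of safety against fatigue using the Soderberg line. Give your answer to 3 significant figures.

C = D/d = 92.0/9.7 = 9.4845; K_W = (4C−1)/(4C−4)+0.615/C = 1.1532; K_s = 1+0.5/C = 1.0527
F_a = (F_max−F_min)/2 = 63.5 N; F_m = (F_max+F_min)/2 = 241.5 N
τ_a = K_W·8F_aD/(πd³) = 1.1532 × 16.3 = 18.798 MPa
τ_m = K_s·8F_mD/(πd³) = 1.0527 × 61.991 = 65.259 MPa
Soderberg: 1/n_f = τ_a/S_se + τ_m/S_sy = 18.798/380 + 65.259/716 = 0.04947 + 0.09114 = 0.14061
n_f = 1/0.14061 = 7.112

7.11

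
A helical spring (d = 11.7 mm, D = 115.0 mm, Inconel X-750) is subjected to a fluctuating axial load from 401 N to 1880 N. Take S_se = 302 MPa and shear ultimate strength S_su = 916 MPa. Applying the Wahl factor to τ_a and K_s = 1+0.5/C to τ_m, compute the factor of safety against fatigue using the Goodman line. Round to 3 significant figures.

C = D/d = 115.0/11.7 = 9.8291; K_W = (4C−1)/(4C−4)+0.615/C = 1.1475; K_s = 1+0.5/C = 1.0509
F_a = (F_max−F_min)/2 = 739.5 N; F_m = (F_max+F_min)/2 = 1140.5 N
τ_a = K_W·8F_aD/(πd³) = 1.1475 × 135.21 = 155.16 MPa
τ_m = K_s·8F_mD/(πd³) = 1.0509 × 208.53 = 219.14 MPa
Goodman: 1/n_f = τ_a/S_se + τ_m/S_su = 155.16/302 + 219.14/916 = 0.51377 + 0.23924 = 0.75301
n_f = 1/0.75301 = 1.328

1.33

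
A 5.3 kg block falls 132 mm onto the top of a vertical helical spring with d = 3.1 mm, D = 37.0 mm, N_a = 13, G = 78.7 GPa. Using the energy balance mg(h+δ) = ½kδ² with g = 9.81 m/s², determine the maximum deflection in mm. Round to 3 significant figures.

k = Gd⁴/(8D³N_a) = (78.7×10³)(3.1⁴)/(8·37.0³·13) = 1.3797 N/mm
W = mg = 5.3 × 9.81 = 51.993 N
½kδ² − Wδ − Wh = 0 → δ = (W + √(W² + 2kWh))/k
δ = (51.993 + √(2703.3 + 18937.9))/1.3797 = (51.993 + 147.11)/1.3797 = 144.31 mm

144 mm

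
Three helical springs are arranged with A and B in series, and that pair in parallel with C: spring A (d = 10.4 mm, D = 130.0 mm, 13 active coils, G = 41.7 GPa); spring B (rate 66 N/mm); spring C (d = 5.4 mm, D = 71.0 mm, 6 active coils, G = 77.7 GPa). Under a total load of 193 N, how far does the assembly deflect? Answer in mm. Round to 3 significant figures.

32.6 mm

k_A = Gd⁴/(8D³N_a) = (41.7×10³)(10.4⁴)/(8·130.0³·13) = 2.135 N/mm
k_C = Gd⁴/(8D³N_a) = (77.7×10³)(5.4⁴)/(8·71.0³·6) = 3.8457 N/mm
Springs A,B series: k_AB = 1/(1/2.135+1/66) = 2.0681 N/mm; parallel with C: k_eq = 2.0681+3.8457 = 5.9139 N/mm
δ = F/k_eq = 193/5.9139 = 32.635 mm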